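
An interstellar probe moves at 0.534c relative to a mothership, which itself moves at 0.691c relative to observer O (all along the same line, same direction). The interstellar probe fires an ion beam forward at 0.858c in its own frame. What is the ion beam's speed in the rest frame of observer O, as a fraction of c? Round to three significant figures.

0.992c

First combine the ion beam and interstellar probe (S''→S'): u₁ = (0.858 + 0.534)/(1 + 0.858×0.534) = 1.392/1.458172 = 0.95462.
Then combine with the mothership (S'→S): u = (0.95462 + 0.691)/(1 + 0.95462×0.691) = 1.64562/1.65964242 = 0.99155.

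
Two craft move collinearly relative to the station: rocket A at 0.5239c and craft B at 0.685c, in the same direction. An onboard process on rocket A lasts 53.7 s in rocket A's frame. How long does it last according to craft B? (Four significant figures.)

55.48 s

Speed of rocket A in craft B's frame: u = (v_A − v_B)/(1 − v_A v_B/c²) = (0.5239 − 0.685)/(1 − 0.5239×0.685) = −0.1611/0.6411285 = −0.25128; |u| = 0.25128c.
At |u| = 0.25128c, γ = (1 − 0.0631416)^(−1/2) = 1.0331.
Rocket A's interval is proper; time dilation gives Δt_B = γΔτ = 1.0331 × 53.7 s = 55.48 s.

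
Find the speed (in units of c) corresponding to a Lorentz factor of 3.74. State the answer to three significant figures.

β = √(1 − 1/γ²) = √(1 − 1/13.9876) = √0.928508 = 0.964.

0.964c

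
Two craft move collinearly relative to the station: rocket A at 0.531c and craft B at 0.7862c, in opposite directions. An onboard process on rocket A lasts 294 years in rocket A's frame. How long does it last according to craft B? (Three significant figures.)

Transform rocket A's velocity into craft B's frame: (0.531 + 0.7862)/(1 + 0.531·0.7862) = 1.3172/1.4174722, so the relative speed is 0.92926c.
γ for this relative speed: γ = 1/√(1 − 0.863524) = 2.7069.
Rocket A's interval is proper; time dilation gives Δt_B = γΔτ = 2.7069 × 294 years = 796 years.

796 years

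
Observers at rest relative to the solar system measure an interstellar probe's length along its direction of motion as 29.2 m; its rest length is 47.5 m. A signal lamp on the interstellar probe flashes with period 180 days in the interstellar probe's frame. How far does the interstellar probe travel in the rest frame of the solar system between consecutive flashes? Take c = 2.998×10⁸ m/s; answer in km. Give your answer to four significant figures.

Length contraction gives γ = L₀/L = 47.5/29.2 = 1.62671.
β = √(1 − 1/γ²) = 0.78873. Lab-frame period = γτ = 1.62671×180 days = 292.81 days. Distance = βc × γτ = 0.78873 × 2.998×10⁸ m/s × 25298784 s = 5.9822×10^15 m = 5.982×10^12 km.

5.982×10^12 km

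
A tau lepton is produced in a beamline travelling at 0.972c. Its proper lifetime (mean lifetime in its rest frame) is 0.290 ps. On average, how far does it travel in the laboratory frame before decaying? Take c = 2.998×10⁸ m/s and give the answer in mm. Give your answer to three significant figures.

0.360 mm

γ = 1/√(1 − β²) = 1/√(1 − 0.944784) = 1/√0.055216 = 1/0.234981 = 4.2557.
Lab-frame lifetime: Δt = γτ = 4.2557 × 0.290 ps = 1.2342 ps.
Distance: d = vΔt = 0.972 × 2.998×10⁸ m/s × 1.2342×10^-12 s = 3.60×10^-4 m = 0.360 mm.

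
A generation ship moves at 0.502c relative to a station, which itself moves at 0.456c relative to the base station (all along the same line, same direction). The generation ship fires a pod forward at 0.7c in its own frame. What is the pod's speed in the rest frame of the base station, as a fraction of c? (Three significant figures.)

Compose velocities in two stages. Stage 1 (into S'): u₁ = (0.7+0.502)/(1+0.7×0.502) = 0.88945.
Stage 2 (into S): u = (0.88945+0.456)/(1+0.88945×0.456) = 0.95721, so the speed is 0.957c.

0.957c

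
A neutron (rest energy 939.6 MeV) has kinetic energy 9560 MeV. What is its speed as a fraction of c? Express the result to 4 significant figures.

γ = 1 + K/(mc²) = 1 + 9560/939.6 = 11.175.
β = √(1 − 1/γ²) = √(1 − 0.00800765) = √0.99199235 = 0.9960.

0.9960c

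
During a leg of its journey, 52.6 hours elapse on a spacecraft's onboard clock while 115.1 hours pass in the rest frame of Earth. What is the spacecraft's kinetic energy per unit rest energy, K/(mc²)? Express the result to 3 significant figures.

The time-dilation ratio gives γ = 115.1/52.6 = 2.18821.
Since K = (γ−1)mc², K/(mc²) = 2.18821 − 1 = 1.19.

1.19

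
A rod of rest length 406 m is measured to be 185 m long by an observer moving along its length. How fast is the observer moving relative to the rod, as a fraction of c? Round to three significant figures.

Length contraction gives γ = L₀/L = 406/185 = 2.1946.
β = √(1 − 1/γ²) = √0.79237 = 0.890.

0.890c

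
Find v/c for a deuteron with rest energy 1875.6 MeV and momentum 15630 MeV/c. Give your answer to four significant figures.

0.9929

pc/(mc²) = 15630/1875.6 = 8.3333 = βγ = β/√(1−β²).
So β² = x²/(1 + x²) with x = 8.3333: x² = 69.4439, β² = 69.4439/70.4439 = 0.985804, β = 0.9929.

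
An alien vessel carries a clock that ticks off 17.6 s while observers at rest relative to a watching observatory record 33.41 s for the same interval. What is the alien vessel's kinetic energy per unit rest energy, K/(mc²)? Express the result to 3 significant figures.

From Δt = γΔτ: γ = 33.41/17.6 = 1.8983.
K/(mc²) = γ − 1 = 1.8983 − 1 = 0.898.

0.898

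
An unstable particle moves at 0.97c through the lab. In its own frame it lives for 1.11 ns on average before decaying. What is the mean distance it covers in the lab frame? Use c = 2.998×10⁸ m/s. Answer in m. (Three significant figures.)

1.33 m

With β = 0.97, γ = 1/√(1 − 0.97²) = 1/√0.0591 = 4.1135.
Lab-frame lifetime: Δt = γτ = 4.1135 × 1.11 ns = 4.566 ns.
Distance: d = vΔt = 0.97 × 2.998×10⁸ m/s × 4.5660×10^-9 s = 1.33 m.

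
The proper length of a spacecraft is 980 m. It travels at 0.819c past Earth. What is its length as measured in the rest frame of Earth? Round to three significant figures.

562 m

With β = 0.819, γ = 1/√(1 − 0.819²) = 1/√0.329239 = 1.7428.
Length contraction: L = L₀/γ = 980/1.7428 = 562 m.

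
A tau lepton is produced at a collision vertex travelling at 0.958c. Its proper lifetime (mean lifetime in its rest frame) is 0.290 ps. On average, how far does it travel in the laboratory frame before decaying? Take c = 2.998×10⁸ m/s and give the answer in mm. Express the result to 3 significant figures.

0.290 mm

γ = 1/√(1 − β²) = 1/√(1 − 0.917764) = 1/√0.082236 = 1/0.286768 = 3.4871.
Lab-frame lifetime: Δt = γτ = 3.4871 × 0.290 ps = 1.0113 ps.
Distance: d = vΔt = 0.958 × 2.998×10⁸ m/s × 1.0113×10^-12 s = 2.90×10^-4 m = 0.290 mm.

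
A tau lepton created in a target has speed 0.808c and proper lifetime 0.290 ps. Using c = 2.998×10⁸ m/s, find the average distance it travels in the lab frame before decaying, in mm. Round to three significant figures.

γ = 1/√(1 − β²) = 1/√(1 − 0.652864) = 1/√0.347136 = 1/0.589182 = 1.6973.
Lab-frame lifetime: Δt = γτ = 1.6973 × 0.290 ps = 0.49222 ps.
Distance: d = vΔt = 0.808 × 2.998×10⁸ m/s × 4.9222×10^-13 s = 1.19×10^-4 m = 0.119 mm.

0.119 mm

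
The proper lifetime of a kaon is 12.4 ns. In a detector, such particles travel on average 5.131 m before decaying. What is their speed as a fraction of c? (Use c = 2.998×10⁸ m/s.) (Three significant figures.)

0.810c

Let x = d/(cτ) = 5.131 m / (2.998×10⁸ m/s × 1.240×10^-8 s) = 1.3802. Since d = βγcτ, x = βγ = β/√(1−β²).
Solving: β² = x²/(1+x²) = 1.90495/2.90495 = 0.65576, so β = 0.810.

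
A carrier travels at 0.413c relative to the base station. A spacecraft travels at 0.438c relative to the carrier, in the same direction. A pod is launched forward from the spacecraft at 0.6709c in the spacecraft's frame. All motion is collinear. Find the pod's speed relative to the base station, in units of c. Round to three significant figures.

0.938c

Compose velocities in two stages. Stage 1 (into S'): u₁ = (0.6709+0.438)/(1+0.6709×0.438) = 0.85705.
Stage 2 (into S): u = (0.85705+0.413)/(1+0.85705×0.413) = 0.93803, so the speed is 0.938c.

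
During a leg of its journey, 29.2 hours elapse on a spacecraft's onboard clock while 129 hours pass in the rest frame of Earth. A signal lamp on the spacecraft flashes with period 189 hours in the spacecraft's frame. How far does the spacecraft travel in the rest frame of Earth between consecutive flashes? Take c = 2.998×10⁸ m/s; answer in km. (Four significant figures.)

8.778×10^11 km

γ = Δt/Δτ = 129/29.2 = 4.41781.
β = √(1 − 1/γ²) = 0.97404. Lab-frame period = γτ = 4.41781×189 hours = 834.97 hours. Distance = βc × γτ = 0.97404 × 2.998×10⁸ m/s × 3005892 s = 8.7777×10^14 m = 8.778×10^11 km.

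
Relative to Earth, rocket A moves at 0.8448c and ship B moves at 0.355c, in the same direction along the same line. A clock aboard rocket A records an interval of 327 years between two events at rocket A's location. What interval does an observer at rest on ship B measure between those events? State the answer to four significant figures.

457.7 years

Speed of rocket A in ship B's frame: u = (v_A − v_B)/(1 − v_A v_B/c²) = (0.8448 − 0.355)/(1 − 0.8448×0.355) = 0.4898/0.700096 = 0.69962; |u| = 0.69962c.
γ for this relative speed: γ = 1/√(1 − 0.489468) = 1.3996.
Rocket A's interval is proper; time dilation gives Δt_B = γΔτ = 1.3996 × 327 years = 457.7 years.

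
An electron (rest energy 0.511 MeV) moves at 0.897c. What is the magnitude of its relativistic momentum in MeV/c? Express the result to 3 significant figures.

1.04 MeV/c

Lorentz factor: γ = (1 − 0.804609)^(−1/2) = 2.2623.
Momentum: p = γβ·mc = 2.2623 × 0.897 × 0.511 MeV/c = 1.04 MeV/c.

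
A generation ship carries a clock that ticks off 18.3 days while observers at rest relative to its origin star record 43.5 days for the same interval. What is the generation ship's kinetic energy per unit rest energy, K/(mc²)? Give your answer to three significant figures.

1.38

γ = Δt/Δτ = 43.5/18.3 = 2.37705.
Since K = (γ−1)mc², K/(mc²) = 2.37705 − 1 = 1.38.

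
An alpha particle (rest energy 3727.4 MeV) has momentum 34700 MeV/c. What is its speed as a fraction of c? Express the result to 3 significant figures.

βγ = pc/(mc²) = 34700/3727.4 = 9.3094.
Since γ² = 1 + (βγ)² = 87.6649, γ = √87.6649 = 9.36295, and β = (βγ)/γ = 9.3094/9.36295 = 0.994.

0.994c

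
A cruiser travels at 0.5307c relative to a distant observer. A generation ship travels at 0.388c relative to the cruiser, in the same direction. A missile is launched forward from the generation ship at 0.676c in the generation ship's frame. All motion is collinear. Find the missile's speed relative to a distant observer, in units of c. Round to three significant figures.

Apply u = (u'+v)/(1+u'v) twice. Missile in the cruiser frame: (0.676+0.388)/(1+0.676·0.388) = 1.064/1.262288 = 0.84291c.
That velocity, transformed to the rest frame of a distant observer: (0.84291+0.5307)/(1+0.84291·0.5307) = 1.37361/1.447332337 = 0.94906c.

0.949c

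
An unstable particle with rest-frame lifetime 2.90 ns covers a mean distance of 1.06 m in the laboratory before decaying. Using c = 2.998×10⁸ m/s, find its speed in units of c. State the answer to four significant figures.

Lab distance = (lab lifetime)·v = γτ·βc, so βγ = d/(cτ) = 1.060/(2.998×10⁸ × 2.900×10^-9) = 1.2192.
With βγ = 1.2192: γ² = 1 + (βγ)² = 2.48645, and β = (βγ)/γ = 1.2192/1.57685 = 0.7732.

0.7732c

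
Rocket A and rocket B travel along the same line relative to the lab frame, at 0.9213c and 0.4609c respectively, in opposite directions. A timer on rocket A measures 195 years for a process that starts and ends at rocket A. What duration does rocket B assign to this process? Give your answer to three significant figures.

805 years

Speed of rocket A in rocket B's frame: u = (v_A + v_B)/(1 + v_A v_B/c²) = (0.9213 + 0.4609)/(1 + 0.9213×0.4609) = 1.3822/1.42462717 = 0.97022; |u| = 0.97022c.
γ for this relative speed: γ = 1/√(1 − 0.941327) = 4.1284.
The clock on rocket A records proper time, so rocket B measures Δt = γΔτ = 4.1284 × 195 = 805 years.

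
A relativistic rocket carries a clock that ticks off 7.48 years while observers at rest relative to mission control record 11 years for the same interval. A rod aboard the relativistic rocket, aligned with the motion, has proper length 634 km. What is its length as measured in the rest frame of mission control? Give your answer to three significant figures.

431 km

γ = Δt/Δτ = 11/7.48 = 1.47059.
The rod contracts by the same γ: 634 km / 1.47059 = 431 km.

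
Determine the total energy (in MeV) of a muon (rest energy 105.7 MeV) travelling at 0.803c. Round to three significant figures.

Lorentz factor: γ = (1 − 0.644809)^(−1/2) = 1.6779.
Total energy: E = γmc² = 1.6779 × 105.7 MeV = 177 MeV.

177 MeV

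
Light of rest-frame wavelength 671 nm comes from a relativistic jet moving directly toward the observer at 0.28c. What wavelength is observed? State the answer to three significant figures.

Relativistic Doppler for wavelength: λ_obs = λ_src · √((1−β)/(1+β)).
With β = 0.28: factor = √(0.72/1.28) = 0.75.
λ_obs = 671 × 0.75 = 503 nm.

503 nm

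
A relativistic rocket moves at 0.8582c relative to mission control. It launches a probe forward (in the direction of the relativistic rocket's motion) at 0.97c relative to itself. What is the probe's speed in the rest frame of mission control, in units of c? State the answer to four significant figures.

0.9977c

Relativistic velocity addition: u = (u' + v)/(1 + u'v/c²), with u' = 0.97c and v = 0.8582c.
Numerator: 0.97 + 0.8582 = 1.8282. Denominator: 1 + (0.97)(0.8582) = 1.832454.
u = 1.8282/1.832454 = 0.99768, so the speed is 0.9977c.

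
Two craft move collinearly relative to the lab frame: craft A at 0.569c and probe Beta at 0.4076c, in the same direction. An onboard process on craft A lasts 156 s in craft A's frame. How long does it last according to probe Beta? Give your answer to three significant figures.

Speed of craft A in probe Beta's frame: u = (v_A − v_B)/(1 − v_A v_B/c²) = (0.569 − 0.4076)/(1 − 0.569×0.4076) = 0.1614/0.7680756 = 0.21014; |u| = 0.21014c.
γ for this relative speed: γ = 1/√(1 − 0.0441588) = 1.0228.
The clock on craft A records proper time, so probe Beta measures Δt = γΔτ = 1.0228 × 156 = 160 s.

160 s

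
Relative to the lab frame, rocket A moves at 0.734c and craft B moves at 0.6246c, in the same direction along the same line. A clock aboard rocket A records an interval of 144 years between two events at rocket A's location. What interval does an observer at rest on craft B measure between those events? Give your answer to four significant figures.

Speed of rocket A in craft B's frame: u = (v_A − v_B)/(1 − v_A v_B/c²) = (0.734 − 0.6246)/(1 − 0.734×0.6246) = 0.1094/0.5415436 = 0.20202; |u| = 0.20202c.
γ for this relative speed: γ = 1/√(1 − 0.0408121) = 1.0211.
Rocket A's interval is proper; time dilation gives Δt_B = γΔτ = 1.0211 × 144 years = 147.0 years.

147.0 years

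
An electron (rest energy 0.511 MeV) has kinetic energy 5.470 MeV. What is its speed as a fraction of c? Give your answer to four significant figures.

0.9963c

γ = 1 + K/(mc²) = 1 + 5.470/0.511 = 11.705.
β = √(1 − 1/γ²) = √(1 − 0.0072989) = √0.9927011 = 0.9963.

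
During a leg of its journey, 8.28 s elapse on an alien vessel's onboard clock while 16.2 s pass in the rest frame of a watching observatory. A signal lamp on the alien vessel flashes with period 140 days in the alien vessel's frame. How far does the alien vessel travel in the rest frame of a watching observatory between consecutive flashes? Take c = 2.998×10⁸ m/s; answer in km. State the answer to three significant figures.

γ = Δt/Δτ = 16.2/8.28 = 1.95652.
β = √(1 − 1/γ²) = 0.85951. Lab-frame period = γτ = 1.95652×140 days = 273.91 days. Distance = βc × γτ = 0.85951 × 2.998×10⁸ m/s × 23665824 s = 6.0982×10^15 m = 6.10×10^12 km.

6.10×10^12 km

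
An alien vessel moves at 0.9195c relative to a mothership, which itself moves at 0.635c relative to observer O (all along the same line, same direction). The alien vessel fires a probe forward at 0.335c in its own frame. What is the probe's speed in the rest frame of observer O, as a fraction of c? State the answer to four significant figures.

Compose velocities in two stages. Stage 1 (into S'): u₁ = (0.335+0.9195)/(1+0.335×0.9195) = 0.95907.
Stage 2 (into S): u = (0.95907+0.635)/(1+0.95907×0.635) = 0.99072, so the speed is 0.9907c.

0.9907c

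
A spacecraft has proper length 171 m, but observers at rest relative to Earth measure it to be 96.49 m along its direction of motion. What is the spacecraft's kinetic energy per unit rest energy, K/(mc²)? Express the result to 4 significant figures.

Length contraction gives γ = L₀/L = 171/96.49 = 1.7722.
K/(mc²) = γ − 1 = 1.7722 − 1 = 0.7722.

0.7722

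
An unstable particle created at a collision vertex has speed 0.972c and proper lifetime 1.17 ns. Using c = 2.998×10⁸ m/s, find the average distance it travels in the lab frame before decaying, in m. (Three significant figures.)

1.45 m

γ = 1/√(1 − β²) = 1/√(1 − 0.944784) = 1/√0.055216 = 1/0.234981 = 4.2557.
Lab-frame lifetime: Δt = γτ = 4.2557 × 1.17 ns = 4.9792 ns.
Distance: d = vΔt = 0.972 × 2.998×10⁸ m/s × 4.9792×10^-9 s = 1.45 m.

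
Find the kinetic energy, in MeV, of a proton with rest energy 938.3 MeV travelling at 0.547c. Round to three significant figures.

γ = 1/√(1 − β²) = 1/√(1 − 0.299209) = 1/√0.700791 = 1/0.837133 = 1.19455.
Kinetic energy: K = (γ − 1)mc² = (1.19455 − 1) × 938.3 MeV = 0.19455 × 938.3 = 183 MeV.

183 MeV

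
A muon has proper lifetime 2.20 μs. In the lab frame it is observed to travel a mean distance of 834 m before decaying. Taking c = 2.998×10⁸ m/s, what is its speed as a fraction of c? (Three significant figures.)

0.784c

Let x = d/(cτ) = 834.0 m / (2.998×10⁸ m/s × 2.200×10^-6 s) = 1.2645. Since d = βγcτ, x = βγ = β/√(1−β²).
Solving: β² = x²/(1+x²) = 1.59896/2.59896 = 0.615231, so β = 0.784.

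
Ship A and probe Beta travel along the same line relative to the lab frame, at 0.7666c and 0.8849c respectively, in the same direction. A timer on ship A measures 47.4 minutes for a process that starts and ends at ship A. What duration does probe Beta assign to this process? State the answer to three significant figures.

Speed of ship A in probe Beta's frame: u = (v_A − v_B)/(1 − v_A v_B/c²) = (0.7666 − 0.8849)/(1 − 0.7666×0.8849) = −0.1183/0.32163566 = −0.36781; |u| = 0.36781c.
At |u| = 0.36781c, γ = (1 − 0.135284)^(−1/2) = 1.0754.
The clock on ship A records proper time, so probe Beta measures Δt = γΔτ = 1.0754 × 47.4 = 51.0 minutes.

51.0 minutes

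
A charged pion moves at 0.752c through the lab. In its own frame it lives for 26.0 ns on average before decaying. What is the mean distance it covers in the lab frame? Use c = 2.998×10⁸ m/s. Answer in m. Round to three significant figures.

8.89 m

Lorentz factor: γ = (1 − 0.565504)^(−1/2) = 1.5171.
Lab-frame lifetime: Δt = γτ = 1.5171 × 26.0 ns = 39.445 ns.
Distance: d = vΔt = 0.752 × 2.998×10⁸ m/s × 3.9445×10^-8 s = 8.89 m.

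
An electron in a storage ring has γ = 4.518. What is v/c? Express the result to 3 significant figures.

β = √(1 − 1/γ²) = √(1 − 1/20.412324) = √0.95101 = 0.975.

0.975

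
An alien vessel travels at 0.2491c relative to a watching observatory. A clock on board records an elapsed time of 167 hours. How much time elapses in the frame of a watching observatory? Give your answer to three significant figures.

γ = 1/√(1 − β²) = 1/√(1 − 0.06205081) = 1/√0.93794919 = 1/0.968478 = 1.0325.
Time dilation: Δt = γ·Δτ = 1.0325 × 167 = 172 hours.

172 hours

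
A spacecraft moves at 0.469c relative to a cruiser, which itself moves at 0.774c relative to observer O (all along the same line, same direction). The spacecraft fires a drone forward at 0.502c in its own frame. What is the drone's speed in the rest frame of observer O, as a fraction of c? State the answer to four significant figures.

0.9699c

First combine the drone and spacecraft (S''→S'): u₁ = (0.502 + 0.469)/(1 + 0.502×0.469) = 0.971/1.235438 = 0.78596.
Then combine with the cruiser (S'→S): u = (0.78596 + 0.774)/(1 + 0.78596×0.774) = 1.55996/1.60833304 = 0.96992.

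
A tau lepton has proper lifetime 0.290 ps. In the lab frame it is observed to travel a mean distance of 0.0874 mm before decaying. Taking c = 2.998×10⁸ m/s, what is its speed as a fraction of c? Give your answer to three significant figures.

Lab distance = (lab lifetime)·v = γτ·βc, so βγ = d/(cτ) = 8.740×10^-5/(2.998×10⁸ × 2.900×10^-13) = 1.0053.
With βγ = 1.0053: γ² = 1 + (βγ)² = 2.01063, and β = (βγ)/γ = 1.0053/1.41797 = 0.709.

0.709c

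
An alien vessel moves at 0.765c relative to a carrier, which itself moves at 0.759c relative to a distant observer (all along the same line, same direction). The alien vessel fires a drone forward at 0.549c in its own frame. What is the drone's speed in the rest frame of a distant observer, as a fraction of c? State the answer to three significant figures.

Compose velocities in two stages. Stage 1 (into S'): u₁ = (0.549+0.765)/(1+0.549×0.765) = 0.92536.
Stage 2 (into S): u = (0.92536+0.759)/(1+0.92536×0.759) = 0.98943, so the speed is 0.989c.

0.989c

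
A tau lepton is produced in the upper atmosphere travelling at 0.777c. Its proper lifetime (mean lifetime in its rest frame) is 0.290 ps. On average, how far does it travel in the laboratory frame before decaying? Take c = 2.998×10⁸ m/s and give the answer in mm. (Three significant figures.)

β² = 0.603729, so γ = 1/√0.396271 = 1.5886.
Lab-frame lifetime: Δt = γτ = 1.5886 × 0.290 ps = 0.46069 ps.
Distance: d = vΔt = 0.777 × 2.998×10⁸ m/s × 4.6069×10^-13 s = 1.07×10^-4 m = 0.107 mm.

0.107 mm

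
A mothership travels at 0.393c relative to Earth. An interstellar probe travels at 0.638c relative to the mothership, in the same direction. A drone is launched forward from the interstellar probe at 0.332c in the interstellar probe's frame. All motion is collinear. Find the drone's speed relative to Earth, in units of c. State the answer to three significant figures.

Apply u = (u'+v)/(1+u'v) twice. Drone in the mothership frame: (0.332+0.638)/(1+0.332·0.638) = 0.97/1.211816 = 0.80045c.
That velocity, transformed to the rest frame of Earth: (0.80045+0.393)/(1+0.80045·0.393) = 1.19345/1.31457685 = 0.90786c.

0.908c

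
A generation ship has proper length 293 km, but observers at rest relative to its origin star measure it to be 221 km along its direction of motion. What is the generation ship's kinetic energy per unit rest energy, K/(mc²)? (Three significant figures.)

0.326

γ = L₀/L = 293/221 = 1.32579.
Since K = (γ−1)mc², K/(mc²) = 1.32579 − 1 = 0.326.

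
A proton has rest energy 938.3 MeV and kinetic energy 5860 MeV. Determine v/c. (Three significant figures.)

0.990

γ = 1 + K/(mc²) = 1 + 5860/938.3 = 7.2453.
β = √(1 − 1/γ²) = √(1 − 0.0190497) = √0.9809503 = 0.990.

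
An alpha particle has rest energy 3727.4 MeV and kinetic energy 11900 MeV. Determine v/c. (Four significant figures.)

0.9711

K = (γ−1)mc², so γ = 1 + 11900/3727.4 = 4.1926.
Then v/c = √(1 − γ⁻²) = √(1 − 0.0568896) = √0.9431104 = 0.9711.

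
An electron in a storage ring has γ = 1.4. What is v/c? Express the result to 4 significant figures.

β = √(1 − 1/γ²) = √(1 − 1/1.96) = √0.489796 = 0.6999.

0.6999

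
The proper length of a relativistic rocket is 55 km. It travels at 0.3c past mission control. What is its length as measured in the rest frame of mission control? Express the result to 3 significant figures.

With β = 0.3, γ = 1/√(1 − 0.3²) = 1/√0.91 = 1.0483.
Length contraction: L = L₀/γ = 55/1.0483 = 52.5 km.

52.5 km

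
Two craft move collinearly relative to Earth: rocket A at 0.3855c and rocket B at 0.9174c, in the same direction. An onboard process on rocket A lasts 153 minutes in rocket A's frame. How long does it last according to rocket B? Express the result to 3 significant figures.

Speed of rocket A in rocket B's frame: u = (v_A − v_B)/(1 − v_A v_B/c²) = (0.3855 − 0.9174)/(1 − 0.3855×0.9174) = −0.5319/0.6463423 = −0.82294; |u| = 0.82294c.
γ for this relative speed: γ = 1/√(1 − 0.67723) = 1.7602.
Rocket A's interval is proper; time dilation gives Δt_B = γΔτ = 1.7602 × 153 minutes = 269 minutes.

269 minutes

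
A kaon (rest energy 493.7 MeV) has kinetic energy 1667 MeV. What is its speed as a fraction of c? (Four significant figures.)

K = (γ−1)mc², so γ = 1 + 1667/493.7 = 4.3765.
Then v/c = √(1 − γ⁻²) = √(1 − 0.0522091) = √0.9477909 = 0.9735.

0.9735c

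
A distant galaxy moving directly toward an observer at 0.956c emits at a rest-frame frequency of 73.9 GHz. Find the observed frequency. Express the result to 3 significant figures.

493 GHz

Relativistic Doppler (source moving toward): f_obs = f_src · √((1+β)/(1−β)).
With β = 0.956: factor = √(1.956/0.044) = 6.6674.
f_obs = 73.9 × 6.6674 = 493 GHz.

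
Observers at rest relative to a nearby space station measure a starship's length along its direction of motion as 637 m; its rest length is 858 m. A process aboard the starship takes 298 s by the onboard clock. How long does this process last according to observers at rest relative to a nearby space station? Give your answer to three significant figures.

401 s

Length contraction gives γ = L₀/L = 858/637 = 1.34694.
Δt = γΔτ = 1.34694 × 298 = 401 s.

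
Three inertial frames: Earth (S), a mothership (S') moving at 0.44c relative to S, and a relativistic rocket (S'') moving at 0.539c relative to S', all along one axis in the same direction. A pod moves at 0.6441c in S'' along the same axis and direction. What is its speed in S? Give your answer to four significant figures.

0.9508c

Compose velocities in two stages. Stage 1 (into S'): u₁ = (0.6441+0.539)/(1+0.6441×0.539) = 0.87821.
Stage 2 (into S): u = (0.87821+0.44)/(1+0.87821×0.44) = 0.95081, so the speed is 0.9508c.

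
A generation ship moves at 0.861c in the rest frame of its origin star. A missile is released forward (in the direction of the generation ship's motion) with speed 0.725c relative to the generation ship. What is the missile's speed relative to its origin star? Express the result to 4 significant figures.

0.9765c

In units of c, u = (u' + v)/(1 + u'v) with u' = 0.725 and v = 0.861.
Numerator: 0.725 + 0.861 = 1.586. Denominator: 1 + (0.725)(0.861) = 1.624225.
u = 1.586/1.624225 = 0.97647, so the speed is 0.9765c.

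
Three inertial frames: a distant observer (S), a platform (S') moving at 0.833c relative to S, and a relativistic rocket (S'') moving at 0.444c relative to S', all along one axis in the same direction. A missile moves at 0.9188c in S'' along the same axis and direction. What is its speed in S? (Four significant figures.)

Compose velocities in two stages. Stage 1 (into S'): u₁ = (0.9188+0.444)/(1+0.9188×0.444) = 0.96793.
Stage 2 (into S): u = (0.96793+0.833)/(1+0.96793×0.833) = 0.99703, so the speed is 0.9970c.

0.9970c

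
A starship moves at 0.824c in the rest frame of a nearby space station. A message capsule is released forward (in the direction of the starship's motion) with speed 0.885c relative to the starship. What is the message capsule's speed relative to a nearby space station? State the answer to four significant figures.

0.9883c

Relativistic velocity addition: u = (u' + v)/(1 + u'v/c²), with u' = 0.885c and v = 0.824c.
Numerator: 0.885 + 0.824 = 1.709. Denominator: 1 + (0.885)(0.824) = 1.72924.
u = 1.709/1.72924 = 0.9883, so the speed is 0.9883c.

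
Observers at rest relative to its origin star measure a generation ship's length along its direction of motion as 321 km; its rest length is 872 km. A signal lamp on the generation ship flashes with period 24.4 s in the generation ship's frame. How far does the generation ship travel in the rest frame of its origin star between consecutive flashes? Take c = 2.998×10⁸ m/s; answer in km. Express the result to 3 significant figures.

1.85×10^7 km

Length contraction gives γ = L₀/L = 872/321 = 2.71651.
β = √(1 − 1/γ²) = 0.92978. Lab-frame period = γτ = 2.71651×24.4 s = 66.283 s. Distance = βc × γτ = 0.92978 × 2.998×10⁸ m/s × 66.283 s = 1.8476×10^10 m = 1.85×10^7 km.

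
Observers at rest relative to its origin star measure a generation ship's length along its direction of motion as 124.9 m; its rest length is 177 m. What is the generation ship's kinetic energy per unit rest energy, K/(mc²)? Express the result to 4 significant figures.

Length contraction gives γ = L₀/L = 177/124.9 = 1.41713.
K/(mc²) = γ − 1 = 1.41713 − 1 = 0.4171.

0.4171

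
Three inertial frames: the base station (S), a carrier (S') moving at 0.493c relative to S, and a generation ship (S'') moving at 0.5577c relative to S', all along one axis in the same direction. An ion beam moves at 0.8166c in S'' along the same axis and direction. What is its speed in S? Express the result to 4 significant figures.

Compose velocities in two stages. Stage 1 (into S'): u₁ = (0.8166+0.5577)/(1+0.8166×0.5577) = 0.94426.
Stage 2 (into S): u = (0.94426+0.493)/(1+0.94426×0.493) = 0.98072, so the speed is 0.9807c.

0.9807c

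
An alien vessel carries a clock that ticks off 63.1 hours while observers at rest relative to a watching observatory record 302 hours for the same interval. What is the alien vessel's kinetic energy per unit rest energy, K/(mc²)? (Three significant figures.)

The time-dilation ratio gives γ = 302/63.1 = 4.78605.
Since K = (γ−1)mc², K/(mc²) = 4.78605 − 1 = 3.79.

3.79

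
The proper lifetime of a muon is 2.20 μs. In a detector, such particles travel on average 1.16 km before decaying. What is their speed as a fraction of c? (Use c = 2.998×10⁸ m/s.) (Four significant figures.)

Let x = d/(cτ) = 1160 m / (2.998×10⁸ m/s × 2.200×10^-6 s) = 1.7587. Since d = βγcτ, x = βγ = β/√(1−β²).
Solving: β² = x²/(1+x²) = 3.09303/4.09303 = 0.755682, so β = 0.8693.

0.8693c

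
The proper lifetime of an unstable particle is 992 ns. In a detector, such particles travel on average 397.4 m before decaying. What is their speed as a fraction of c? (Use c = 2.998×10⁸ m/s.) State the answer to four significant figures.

0.8006c

Let x = d/(cτ) = 397.4 m / (2.998×10⁸ m/s × 9.920×10^-7 s) = 1.3362. Since d = βγcτ, x = βγ = β/√(1−β²).
Solving: β² = x²/(1+x²) = 1.78543/2.78543 = 0.640989, so β = 0.8006.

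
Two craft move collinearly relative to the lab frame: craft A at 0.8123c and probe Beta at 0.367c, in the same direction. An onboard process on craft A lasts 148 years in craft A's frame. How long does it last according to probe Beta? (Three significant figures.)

191 years

Speed of craft A in probe Beta's frame: u = (v_A − v_B)/(1 − v_A v_B/c²) = (0.8123 − 0.367)/(1 − 0.8123×0.367) = 0.4453/0.7018859 = 0.63443; |u| = 0.63443c.
γ for this relative speed: γ = 1/√(1 − 0.402501) = 1.2937.
Craft A's interval is proper; time dilation gives Δt_B = γΔτ = 1.2937 × 148 years = 191 years.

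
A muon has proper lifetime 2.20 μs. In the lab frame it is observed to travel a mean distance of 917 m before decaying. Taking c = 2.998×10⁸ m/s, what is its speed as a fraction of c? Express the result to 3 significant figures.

0.812c

Let x = d/(cτ) = 917.0 m / (2.998×10⁸ m/s × 2.200×10^-6 s) = 1.3903. Since d = βγcτ, x = βγ = β/√(1−β²).
Solving: β² = x²/(1+x²) = 1.93293/2.93293 = 0.659044, so β = 0.812.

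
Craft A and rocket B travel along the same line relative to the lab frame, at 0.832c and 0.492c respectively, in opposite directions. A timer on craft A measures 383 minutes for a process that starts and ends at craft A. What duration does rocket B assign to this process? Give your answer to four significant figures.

Transform craft A's velocity into rocket B's frame: (0.832 + 0.492)/(1 + 0.832·0.492) = 1.324/1.409344, so the relative speed is 0.93944c.
γ for this relative speed: γ = 1/√(1 − 0.882548) = 2.9179.
The clock on craft A records proper time, so rocket B measures Δt = γΔτ = 2.9179 × 383 = 1118 minutes.

1118 minutes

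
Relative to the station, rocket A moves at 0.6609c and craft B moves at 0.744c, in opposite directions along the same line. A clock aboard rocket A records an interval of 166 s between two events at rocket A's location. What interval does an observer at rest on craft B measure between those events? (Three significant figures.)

Speed of rocket A in craft B's frame: u = (v_A + v_B)/(1 + v_A v_B/c²) = (0.6609 + 0.744)/(1 + 0.6609×0.744) = 1.4049/1.4917096 = 0.94181; |u| = 0.94181c.
γ for this relative speed: γ = 1/√(1 − 0.887006) = 2.9749.
Rocket A's interval is proper; time dilation gives Δt_B = γΔτ = 2.9749 × 166 s = 494 s.

494 s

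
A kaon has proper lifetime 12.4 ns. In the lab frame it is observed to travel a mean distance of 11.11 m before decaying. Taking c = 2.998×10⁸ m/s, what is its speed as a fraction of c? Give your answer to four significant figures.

0.9483c

d = βγcτ ⇒ βγ = d/(cτ) = 11.11 m / (3.71752 m) = 2.9886.
β = (βγ)/√(1+(βγ)²) = 2.9886/√9.93173 = 0.9483.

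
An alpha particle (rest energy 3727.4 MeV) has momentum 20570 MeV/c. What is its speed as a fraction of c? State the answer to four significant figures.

pc/(mc²) = 20570/3727.4 = 5.5186 = βγ = β/√(1−β²).
So β² = x²/(1 + x²) with x = 5.5186: x² = 30.4549, β² = 30.4549/31.4549 = 0.968208, β = 0.9840.

0.9840c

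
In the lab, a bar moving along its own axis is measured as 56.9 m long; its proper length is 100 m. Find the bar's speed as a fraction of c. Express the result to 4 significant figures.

0.8223c

Length contraction gives γ = L₀/L = 100/56.9 = 1.7575.
β = √(1 − 1/γ²) = √0.67625 = 0.8223.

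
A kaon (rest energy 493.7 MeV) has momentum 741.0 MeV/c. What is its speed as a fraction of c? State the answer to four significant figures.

pc/(mc²) = 741.0/493.7 = 1.5009 = βγ = β/√(1−β²).
So β² = x²/(1 + x²) with x = 1.5009: x² = 2.2527, β² = 2.2527/3.2527 = 0.692563, β = 0.8322.

0.8322c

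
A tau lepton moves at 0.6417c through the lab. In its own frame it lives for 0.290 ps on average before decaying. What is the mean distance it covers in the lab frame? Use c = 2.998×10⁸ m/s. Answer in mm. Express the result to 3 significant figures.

0.0727 mm

β² = 0.41177889, so γ = 1/√0.58822111 = 1.3039.
Lab-frame lifetime: Δt = γτ = 1.3039 × 0.290 ps = 0.37813 ps.
Distance: d = vΔt = 0.6417 × 2.998×10⁸ m/s × 3.7813×10^-13 s = 7.27×10^-5 m = 0.0727 mm.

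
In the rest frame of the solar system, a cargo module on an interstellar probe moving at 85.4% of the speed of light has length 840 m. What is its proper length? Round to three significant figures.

γ = 1/√(1 − β²) = 1/√(1 − 0.729316) = 1/√0.270684 = 1/0.520273 = 1.9221.
Proper length: L₀ = γ·L = 1.9221 × 840 = 1610 m.

1610 m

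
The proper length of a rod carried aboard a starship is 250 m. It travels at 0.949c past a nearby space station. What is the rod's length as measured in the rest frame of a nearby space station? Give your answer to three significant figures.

78.8 m

γ = 1/√(1 − β²) = 1/√(1 − 0.900601) = 1/√0.099399 = 1/0.315276 = 3.1718.
Length contraction: L = L₀/γ = 250/3.1718 = 78.8 m.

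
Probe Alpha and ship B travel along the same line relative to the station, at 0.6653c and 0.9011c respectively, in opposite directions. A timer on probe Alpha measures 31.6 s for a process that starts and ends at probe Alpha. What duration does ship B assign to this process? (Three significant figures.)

156 s

Transform probe Alpha's velocity into ship B's frame: (0.6653 + 0.9011)/(1 + 0.6653·0.9011) = 1.5664/1.59950183, so the relative speed is 0.9793c.
At |u| = 0.9793c, γ = (1 − 0.959028)^(−1/2) = 4.9403.
The clock on probe Alpha records proper time, so ship B measures Δt = γΔτ = 4.9403 × 31.6 = 156 s.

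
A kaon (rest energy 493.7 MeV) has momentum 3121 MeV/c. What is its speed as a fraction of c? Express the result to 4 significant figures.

0.9877c

pc/(mc²) = 3121/493.7 = 6.3217 = βγ = β/√(1−β²).
So β² = x²/(1 + x²) with x = 6.3217: x² = 39.9639, β² = 39.9639/40.9639 = 0.975588, β = 0.9877.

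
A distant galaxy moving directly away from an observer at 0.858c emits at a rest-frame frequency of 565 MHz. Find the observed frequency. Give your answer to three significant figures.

156 MHz

Relativistic Doppler (source moving away): f_obs = f_src · √((1−β)/(1+β)).
With β = 0.858: factor = √(0.142/1.858) = 0.27645.
f_obs = 565 × 0.27645 = 156 MHz.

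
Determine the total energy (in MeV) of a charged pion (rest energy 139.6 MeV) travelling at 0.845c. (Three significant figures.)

γ = 1/√(1 − β²) = 1/√(1 − 0.714025) = 1/√0.285975 = 1/0.534766 = 1.87.
Total energy: E = γmc² = 1.87 × 139.6 MeV = 261 MeV.

261 MeV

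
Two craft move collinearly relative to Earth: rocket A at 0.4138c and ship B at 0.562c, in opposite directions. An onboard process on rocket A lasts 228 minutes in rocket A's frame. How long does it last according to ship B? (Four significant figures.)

Transform rocket A's velocity into ship B's frame: (0.4138 + 0.562)/(1 + 0.4138·0.562) = 0.9758/1.2325556, so the relative speed is 0.79169c.
At |u| = 0.79169c, γ = (1 − 0.626773)^(−1/2) = 1.6369.
Rocket A's interval is proper; time dilation gives Δt_B = γΔτ = 1.6369 × 228 minutes = 373.2 minutes.

373.2 minutes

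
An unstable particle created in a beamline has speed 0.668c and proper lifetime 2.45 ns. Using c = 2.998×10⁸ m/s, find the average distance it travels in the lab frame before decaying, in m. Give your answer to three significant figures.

0.659 m

With β = 0.668, γ = 1/√(1 − 0.668²) = 1/√0.553776 = 1.3438.
Lab-frame lifetime: Δt = γτ = 1.3438 × 2.45 ns = 3.2923 ns.
Distance: d = vΔt = 0.668 × 2.998×10⁸ m/s × 3.2923×10^-9 s = 0.659 m.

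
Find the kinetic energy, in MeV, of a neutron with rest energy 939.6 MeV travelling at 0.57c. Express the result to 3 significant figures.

Lorentz factor: γ = (1 − 0.3249)^(−1/2) = 1.21707.
Kinetic energy: K = (γ − 1)mc² = (1.21707 − 1) × 939.6 MeV = 0.21707 × 939.6 = 204 MeV.

204 MeV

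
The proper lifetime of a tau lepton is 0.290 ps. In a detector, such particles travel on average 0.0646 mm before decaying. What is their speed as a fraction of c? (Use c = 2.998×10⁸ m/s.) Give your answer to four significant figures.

Let x = d/(cτ) = 6.460×10^-5 m / (2.998×10⁸ m/s × 2.900×10^-13 s) = 0.74302. Since d = βγcτ, x = βγ = β/√(1−β²).
Solving: β² = x²/(1+x²) = 0.552079/1.552079 = 0.355703, so β = 0.5964.

0.5964c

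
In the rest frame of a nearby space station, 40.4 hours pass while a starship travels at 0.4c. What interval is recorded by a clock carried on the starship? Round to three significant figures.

γ = 1/√(1 − β²) = 1/√(1 − 0.16) = 1/√0.84 = 1/0.916515 = 1.0911.
The starship's clock runs slow as seen from a nearby space station, so Δτ = Δt/γ = 40.4/1.0911 = 37.0 hours.

37.0 hours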